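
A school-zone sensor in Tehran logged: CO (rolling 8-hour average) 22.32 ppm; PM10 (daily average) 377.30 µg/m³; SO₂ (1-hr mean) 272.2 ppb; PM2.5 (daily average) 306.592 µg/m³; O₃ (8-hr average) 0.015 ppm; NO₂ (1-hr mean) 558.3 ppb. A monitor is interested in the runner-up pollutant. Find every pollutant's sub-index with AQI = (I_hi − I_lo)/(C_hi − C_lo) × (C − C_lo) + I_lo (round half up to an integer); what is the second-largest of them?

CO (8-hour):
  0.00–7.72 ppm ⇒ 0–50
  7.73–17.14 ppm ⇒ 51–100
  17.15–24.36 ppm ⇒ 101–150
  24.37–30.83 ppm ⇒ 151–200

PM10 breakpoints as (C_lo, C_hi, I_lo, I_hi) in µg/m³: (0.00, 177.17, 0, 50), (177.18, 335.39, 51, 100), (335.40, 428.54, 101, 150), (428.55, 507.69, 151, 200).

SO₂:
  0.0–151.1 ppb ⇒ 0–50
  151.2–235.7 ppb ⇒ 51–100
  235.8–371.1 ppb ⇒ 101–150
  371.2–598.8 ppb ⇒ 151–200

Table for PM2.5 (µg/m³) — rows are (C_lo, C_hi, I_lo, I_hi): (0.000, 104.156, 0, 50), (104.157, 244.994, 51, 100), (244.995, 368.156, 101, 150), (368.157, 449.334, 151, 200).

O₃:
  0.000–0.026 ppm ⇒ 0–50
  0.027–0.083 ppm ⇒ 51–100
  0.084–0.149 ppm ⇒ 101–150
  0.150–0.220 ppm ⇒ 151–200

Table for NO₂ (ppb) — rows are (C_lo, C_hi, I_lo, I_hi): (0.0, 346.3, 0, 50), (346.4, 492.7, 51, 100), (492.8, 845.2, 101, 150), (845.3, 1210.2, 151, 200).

CO 22.32: bracket 17.15–24.36 → index 101–150; slope 49/7.21, offset 5.17.
AQI = 101 + 49/7.21·5.17 ≈ 136.14 ⇒ 136.
PM10: 377.30 lies in 335.40–428.54, so I_lo=101, I_hi=150, C_lo=335.40, C_hi=428.54.
(150−101)/(428.54−335.40) × (377.30−335.40) + 101 = 49/93.14 × 41.90 + 101 ≈ 123.04 → 123.
SO₂: row 235.8–371.1 (AQI 101–150). (150−101)·(272.2−235.8)/(371.1−235.8) + 101 = 49·36.4/135.3 + 101 ≈ 114.18 → 114.
PM2.5: 306.592 ∈ [244.995, 368.156] ↔ index [101, 150].
101 + (306.592−244.995)·(150−101)/(368.156−244.995) = 101 + 61.597·49/123.161 ≈ 125.51, so AQI = 126.
O₃: row 0.000–0.026 (AQI 0–50). (50−0)·(0.015−0.000)/(0.026−0.000) + 0 = 50·0.015/0.026 + 0 ≈ 28.85 → 29.
NO₂: 558.3 ∈ [492.8, 845.2] ↔ index [101, 150].
101 + (558.3−492.8)·(150−101)/(845.2−492.8) = 101 + 65.5·49/352.4 ≈ 110.11, so AQI = 110.
Sub-indices: CO→136, PM10→123, SO₂→114, PM2.5→126, O₃→29, NO₂→110. Ranked high→low: 136, 126, 123, 114, 110, 29. Second-highest sub-index = 126.

126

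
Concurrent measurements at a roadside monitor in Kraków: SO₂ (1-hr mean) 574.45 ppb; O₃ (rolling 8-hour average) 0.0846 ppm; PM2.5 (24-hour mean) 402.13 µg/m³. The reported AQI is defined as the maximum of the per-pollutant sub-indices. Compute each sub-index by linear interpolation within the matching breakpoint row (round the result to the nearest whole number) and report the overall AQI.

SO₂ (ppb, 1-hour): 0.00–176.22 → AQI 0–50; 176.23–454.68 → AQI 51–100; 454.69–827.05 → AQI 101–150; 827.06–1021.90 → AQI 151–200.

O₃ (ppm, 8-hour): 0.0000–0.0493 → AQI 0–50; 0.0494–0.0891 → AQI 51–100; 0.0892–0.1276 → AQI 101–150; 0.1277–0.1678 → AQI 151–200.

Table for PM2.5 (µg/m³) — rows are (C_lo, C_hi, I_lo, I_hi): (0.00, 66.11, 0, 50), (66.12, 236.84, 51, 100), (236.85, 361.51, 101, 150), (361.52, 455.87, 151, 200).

SO₂: row 454.69–827.05 (AQI 101–150). (150−101)·(574.45−454.69)/(827.05−454.69) + 101 = 49·119.76/372.36 + 101 ≈ 116.76 → 117.
O₃: 0.0846 ∈ [0.0494, 0.0891] ↔ index [51, 100].
51 + (0.0846−0.0494)·(100−51)/(0.0891−0.0494) = 51 + 0.0352·49/0.0397 ≈ 94.45, so AQI = 94.
PM2.5: row 361.52–455.87 (AQI 151–200). (200−151)·(402.13−361.52)/(455.87−361.52) + 151 = 49·40.61/94.35 + 151 ≈ 172.09 → 172.
Sub-indices: SO₂→117, O₃→94, PM2.5→172. Overall AQI = max = 172; dominant pollutant is PM2.5.
AQI 172: Unhealthy.

172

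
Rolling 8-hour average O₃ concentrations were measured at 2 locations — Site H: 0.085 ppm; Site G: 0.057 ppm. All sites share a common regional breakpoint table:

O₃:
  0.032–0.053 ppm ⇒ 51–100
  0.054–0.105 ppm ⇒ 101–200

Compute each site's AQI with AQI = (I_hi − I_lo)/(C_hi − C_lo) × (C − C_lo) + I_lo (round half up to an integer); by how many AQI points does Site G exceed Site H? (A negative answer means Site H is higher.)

-54

Site H: row 0.054–0.105 (AQI 101–200). (200−101)·(0.085−0.054)/(0.105−0.054) + 101 = 99·0.031/0.051 + 101 ≈ 161.18 → 161.
Site G: 0.057 ∈ [0.054, 0.105] ↔ index [101, 200].
101 + (0.057−0.054)·(200−101)/(0.105−0.054) = 101 + 0.003·99/0.051 ≈ 106.82, so AQI = 107.
AQIs: Site H=161, Site G=107. Site G (107) − Site H (161) = -54.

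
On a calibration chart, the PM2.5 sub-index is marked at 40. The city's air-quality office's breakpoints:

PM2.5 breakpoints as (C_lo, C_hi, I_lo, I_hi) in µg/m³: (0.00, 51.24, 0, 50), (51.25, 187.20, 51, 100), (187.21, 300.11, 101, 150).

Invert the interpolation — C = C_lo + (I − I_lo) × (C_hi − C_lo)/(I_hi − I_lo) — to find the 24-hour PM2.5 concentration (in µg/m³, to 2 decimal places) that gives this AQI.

40.99

AQI 40 lies in the 0–50 band, which corresponds to 0.00–51.24 µg/m³.
C = 0.00 + (40−0)×(51.24−0.00)/(50−0) = 0.00 + 40×51.24/50 ≈ 40.9920 µg/m³ → 40.99 µg/m³ to 2 dp.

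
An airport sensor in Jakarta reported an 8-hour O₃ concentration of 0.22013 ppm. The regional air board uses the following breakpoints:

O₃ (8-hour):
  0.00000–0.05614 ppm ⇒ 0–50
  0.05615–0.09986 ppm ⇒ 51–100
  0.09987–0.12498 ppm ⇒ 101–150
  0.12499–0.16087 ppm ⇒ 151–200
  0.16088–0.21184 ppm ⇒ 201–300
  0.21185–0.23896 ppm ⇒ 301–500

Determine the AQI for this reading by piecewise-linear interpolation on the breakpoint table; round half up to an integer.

362

O₃: 0.22013 ∈ [0.21185, 0.23896] ↔ index [301, 500].
301 + (0.22013−0.21185)·(500−301)/(0.23896−0.21185) = 301 + 0.00828·199/0.02711 ≈ 361.78, so AQI = 362.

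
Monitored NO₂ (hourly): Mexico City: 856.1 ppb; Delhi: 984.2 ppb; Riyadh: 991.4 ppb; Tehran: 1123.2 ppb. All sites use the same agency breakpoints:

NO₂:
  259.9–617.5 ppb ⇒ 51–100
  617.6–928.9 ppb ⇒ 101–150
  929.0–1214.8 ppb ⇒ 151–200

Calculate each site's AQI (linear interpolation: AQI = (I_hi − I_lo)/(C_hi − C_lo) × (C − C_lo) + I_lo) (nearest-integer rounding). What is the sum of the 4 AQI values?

645

Mexico City: row 617.6–928.9 (AQI 101–150). (150−101)·(856.1−617.6)/(928.9−617.6) + 101 = 49·238.5/311.3 + 101 ≈ 138.54 → 139.
Delhi: 984.2 lies in 929.0–1214.8, so I_lo=151, I_hi=200, C_lo=929.0, C_hi=1214.8.
(200−151)/(1214.8−929.0) × (984.2−929.0) + 151 = 49/285.8 × 55.2 + 151 ≈ 160.46 → 160.
Riyadh: 991.4 ∈ [929.0, 1214.8] ↔ index [151, 200].
151 + (991.4−929.0)·(200−151)/(1214.8−929.0) = 151 + 62.4·49/285.8 ≈ 161.70, so AQI = 162.
Tehran 1123.2: bracket 929.0–1214.8 → index 151–200; slope 49/285.8, offset 194.2.
AQI = 151 + 49/285.8·194.2 ≈ 184.30 ⇒ 184.
AQIs: Mexico City=139, Delhi=160, Riyadh=162, Tehran=184. Sum = 139 + 160 + 162 + 184 = 645.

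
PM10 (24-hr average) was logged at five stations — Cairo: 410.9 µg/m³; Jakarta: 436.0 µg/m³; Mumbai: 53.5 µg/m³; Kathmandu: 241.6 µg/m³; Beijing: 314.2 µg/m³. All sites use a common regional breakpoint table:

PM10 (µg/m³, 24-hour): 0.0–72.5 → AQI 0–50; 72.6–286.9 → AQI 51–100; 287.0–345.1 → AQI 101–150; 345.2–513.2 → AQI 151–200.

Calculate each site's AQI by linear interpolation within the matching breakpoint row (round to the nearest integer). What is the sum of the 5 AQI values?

Cairo: 410.9 lies in 345.2–513.2, so I_lo=151, I_hi=200, C_lo=345.2, C_hi=513.2.
(200−151)/(513.2−345.2) × (410.9−345.2) + 151 = 49/168.0 × 65.7 + 151 ≈ 170.16 → 170.
Jakarta 436.0: bracket 345.2–513.2 → index 151–200; slope 49/168.0, offset 90.8.
AQI = 151 + 49/168.0·90.8 ≈ 177.48 ⇒ 177.
Mumbai: 53.5 lies in 0.0–72.5, so I_lo=0, I_hi=50, C_lo=0.0, C_hi=72.5.
(50−0)/(72.5−0.0) × (53.5−0.0) + 0 = 50/72.5 × 53.5 + 0 ≈ 36.90 → 37.
Kathmandu: 241.6 lies in 72.6–286.9, so I_lo=51, I_hi=100, C_lo=72.6, C_hi=286.9.
(100−51)/(286.9−72.6) × (241.6−72.6) + 51 = 49/214.3 × 169.0 + 51 ≈ 89.64 → 90.
Beijing 314.2: bracket 287.0–345.1 → index 101–150; slope 49/58.1, offset 27.2.
AQI = 101 + 49/58.1·27.2 ≈ 123.94 ⇒ 124.
AQIs: Cairo=170, Jakarta=177, Mumbai=37, Kathmandu=90, Beijing=124. Sum = 170 + 177 + 37 + 90 + 124 = 598.

598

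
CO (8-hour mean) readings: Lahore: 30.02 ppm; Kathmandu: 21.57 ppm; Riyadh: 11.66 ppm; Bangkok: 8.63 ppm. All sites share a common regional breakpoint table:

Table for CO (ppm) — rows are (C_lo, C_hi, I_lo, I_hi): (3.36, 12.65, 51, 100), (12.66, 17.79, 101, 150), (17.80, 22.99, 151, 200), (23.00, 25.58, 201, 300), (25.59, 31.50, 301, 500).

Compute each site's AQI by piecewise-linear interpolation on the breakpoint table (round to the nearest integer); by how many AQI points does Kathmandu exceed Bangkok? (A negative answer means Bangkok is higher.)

108

Lahore: 30.02 ∈ [25.59, 31.50] ↔ index [301, 500].
301 + (30.02−25.59)·(500−301)/(31.50−25.59) = 301 + 4.43·199/5.91 ≈ 450.17, so AQI = 450.
Kathmandu: row 17.80–22.99 (AQI 151–200). (200−151)·(21.57−17.80)/(22.99−17.80) + 151 = 49·3.77/5.19 + 151 ≈ 186.59 → 187.
Riyadh 11.66: bracket 3.36–12.65 → index 51–100; slope 49/9.29, offset 8.30.
AQI = 51 + 49/9.29·8.30 ≈ 94.78 ⇒ 95.
Bangkok: row 3.36–12.65 (AQI 51–100). (100−51)·(8.63−3.36)/(12.65−3.36) + 51 = 49·5.27/9.29 + 51 ≈ 78.80 → 79.
AQIs: Lahore=450, Kathmandu=187, Riyadh=95, Bangkok=79. Kathmandu (187) − Bangkok (79) = 108.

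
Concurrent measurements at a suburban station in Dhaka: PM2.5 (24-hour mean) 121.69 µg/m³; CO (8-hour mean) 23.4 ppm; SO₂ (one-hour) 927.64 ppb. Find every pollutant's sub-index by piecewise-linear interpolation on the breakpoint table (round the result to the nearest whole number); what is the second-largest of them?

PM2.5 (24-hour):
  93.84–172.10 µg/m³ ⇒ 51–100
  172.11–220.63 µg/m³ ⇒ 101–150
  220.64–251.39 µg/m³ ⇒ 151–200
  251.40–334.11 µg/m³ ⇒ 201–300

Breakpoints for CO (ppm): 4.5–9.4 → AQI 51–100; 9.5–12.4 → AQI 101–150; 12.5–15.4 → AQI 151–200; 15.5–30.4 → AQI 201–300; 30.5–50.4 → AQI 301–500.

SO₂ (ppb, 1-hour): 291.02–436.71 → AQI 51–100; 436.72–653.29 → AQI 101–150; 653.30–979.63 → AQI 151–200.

192

PM2.5: 121.69 ∈ [93.84, 172.10] ↔ index [51, 100].
51 + (121.69−93.84)·(100−51)/(172.10−93.84) = 51 + 27.85·49/78.26 ≈ 68.44, so AQI = 68.
CO: 23.4 lies in 15.5–30.4, so I_lo=201, I_hi=300, C_lo=15.5, C_hi=30.4.
(300−201)/(30.4−15.5) × (23.4−15.5) + 201 = 99/14.9 × 7.9 + 201 ≈ 253.49 → 253.
SO₂ 927.64: bracket 653.30–979.63 → index 151–200; slope 49/326.33, offset 274.34.
AQI = 151 + 49/326.33·274.34 ≈ 192.19 ⇒ 192.
Sub-indices: PM2.5→68, CO→253, SO₂→192. Ranked high→low: 253, 192, 68. Second-highest sub-index = 192.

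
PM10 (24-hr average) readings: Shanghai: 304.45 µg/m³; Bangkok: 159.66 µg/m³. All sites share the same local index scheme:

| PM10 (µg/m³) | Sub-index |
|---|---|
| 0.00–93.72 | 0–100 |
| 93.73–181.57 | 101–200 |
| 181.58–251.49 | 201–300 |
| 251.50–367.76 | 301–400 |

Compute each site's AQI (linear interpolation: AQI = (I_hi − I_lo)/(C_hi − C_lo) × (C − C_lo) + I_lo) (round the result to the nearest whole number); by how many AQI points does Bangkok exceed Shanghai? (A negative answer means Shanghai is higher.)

-171

Shanghai 304.45: bracket 251.50–367.76 → index 301–400; slope 99/116.26, offset 52.95.
AQI = 301 + 99/116.26·52.95 ≈ 346.09 ⇒ 346.
Bangkok 159.66: bracket 93.73–181.57 → index 101–200; slope 99/87.84, offset 65.93.
AQI = 101 + 99/87.84·65.93 ≈ 175.31 ⇒ 175.
AQIs: Shanghai=346, Bangkok=175. Bangkok (175) − Shanghai (346) = -171.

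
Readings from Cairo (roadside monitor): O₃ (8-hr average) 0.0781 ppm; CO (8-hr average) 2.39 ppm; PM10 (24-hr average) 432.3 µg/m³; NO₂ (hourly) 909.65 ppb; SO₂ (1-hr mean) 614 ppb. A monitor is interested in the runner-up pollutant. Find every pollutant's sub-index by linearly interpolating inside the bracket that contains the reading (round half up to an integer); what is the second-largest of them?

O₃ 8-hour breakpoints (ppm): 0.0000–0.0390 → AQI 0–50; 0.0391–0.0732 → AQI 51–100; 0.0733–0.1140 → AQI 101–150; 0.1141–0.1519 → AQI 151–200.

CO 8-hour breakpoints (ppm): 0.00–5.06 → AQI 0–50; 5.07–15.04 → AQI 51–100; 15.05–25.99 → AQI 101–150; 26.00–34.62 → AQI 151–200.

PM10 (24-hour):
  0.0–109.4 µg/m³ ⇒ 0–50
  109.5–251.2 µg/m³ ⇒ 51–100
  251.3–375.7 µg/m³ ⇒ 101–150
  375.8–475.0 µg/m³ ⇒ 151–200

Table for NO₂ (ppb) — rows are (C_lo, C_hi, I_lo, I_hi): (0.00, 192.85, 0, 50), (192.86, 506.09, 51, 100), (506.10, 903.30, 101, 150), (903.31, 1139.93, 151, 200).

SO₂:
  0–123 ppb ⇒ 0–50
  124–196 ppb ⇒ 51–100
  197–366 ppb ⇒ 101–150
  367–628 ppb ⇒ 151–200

179

O₃: row 0.0733–0.1140 (AQI 101–150). (150−101)·(0.0781−0.0733)/(0.1140−0.0733) + 101 = 49·0.0048/0.0407 + 101 ≈ 106.78 → 107.
CO: 2.39 lies in 0.00–5.06, so I_lo=0, I_hi=50, C_lo=0.00, C_hi=5.06.
(50−0)/(5.06−0.00) × (2.39−0.00) + 0 = 50/5.06 × 2.39 + 0 ≈ 23.62 → 24.
PM10: row 375.8–475.0 (AQI 151–200). (200−151)·(432.3−375.8)/(475.0−375.8) + 151 = 49·56.5/99.2 + 151 ≈ 178.91 → 179.
NO₂: 909.65 lies in 903.31–1139.93, so I_lo=151, I_hi=200, C_lo=903.31, C_hi=1139.93.
(200−151)/(1139.93−903.31) × (909.65−903.31) + 151 = 49/236.62 × 6.34 + 151 ≈ 152.31 → 152.
SO₂: 614 lies in 367–628, so I_lo=151, I_hi=200, C_lo=367, C_hi=628.
(200−151)/(628−367) × (614−367) + 151 = 49/261 × 247 + 151 ≈ 197.37 → 197.
Sub-indices: O₃→107, CO→24, PM10→179, NO₂→152, SO₂→197. Ranked high→low: 197, 179, 152, 107, 24. Second-highest sub-index = 179.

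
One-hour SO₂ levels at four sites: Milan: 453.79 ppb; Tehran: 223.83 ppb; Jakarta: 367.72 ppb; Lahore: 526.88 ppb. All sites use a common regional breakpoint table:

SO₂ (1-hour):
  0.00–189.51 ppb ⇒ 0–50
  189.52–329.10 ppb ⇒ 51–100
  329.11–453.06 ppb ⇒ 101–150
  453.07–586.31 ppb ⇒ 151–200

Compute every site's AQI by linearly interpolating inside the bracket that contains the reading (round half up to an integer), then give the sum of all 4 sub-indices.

Milan 453.79: bracket 453.07–586.31 → index 151–200; slope 49/133.24, offset 0.72.
AQI = 151 + 49/133.24·0.72 ≈ 151.26 ⇒ 151.
Tehran: 223.83 lies in 189.52–329.10, so I_lo=51, I_hi=100, C_lo=189.52, C_hi=329.10.
(100−51)/(329.10−189.52) × (223.83−189.52) + 51 = 49/139.58 × 34.31 + 51 ≈ 63.04 → 63.
Jakarta 367.72: bracket 329.11–453.06 → index 101–150; slope 49/123.95, offset 38.61.
AQI = 101 + 49/123.95·38.61 ≈ 116.26 ⇒ 116.
Lahore 526.88: bracket 453.07–586.31 → index 151–200; slope 49/133.24, offset 73.81.
AQI = 151 + 49/133.24·73.81 ≈ 178.14 ⇒ 178.
AQIs: Milan=151, Tehran=63, Jakarta=116, Lahore=178. Sum = 151 + 63 + 116 + 178 = 508.

508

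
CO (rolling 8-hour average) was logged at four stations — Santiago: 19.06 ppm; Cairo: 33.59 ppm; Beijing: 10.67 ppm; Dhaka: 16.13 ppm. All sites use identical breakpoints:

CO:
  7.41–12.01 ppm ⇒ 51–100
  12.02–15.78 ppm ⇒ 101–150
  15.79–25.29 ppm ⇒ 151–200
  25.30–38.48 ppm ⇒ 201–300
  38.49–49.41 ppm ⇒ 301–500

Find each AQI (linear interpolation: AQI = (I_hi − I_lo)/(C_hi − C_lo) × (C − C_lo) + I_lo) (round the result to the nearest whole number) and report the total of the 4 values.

670

Santiago 19.06: bracket 15.79–25.29 → index 151–200; slope 49/9.50, offset 3.27.
AQI = 151 + 49/9.50·3.27 ≈ 167.87 ⇒ 168.
Cairo 33.59: bracket 25.30–38.48 → index 201–300; slope 99/13.18, offset 8.29.
AQI = 201 + 99/13.18·8.29 ≈ 263.27 ⇒ 263.
Beijing: row 7.41–12.01 (AQI 51–100). (100−51)·(10.67−7.41)/(12.01−7.41) + 51 = 49·3.26/4.60 + 51 ≈ 85.73 → 86.
Dhaka: 16.13 lies in 15.79–25.29, so I_lo=151, I_hi=200, C_lo=15.79, C_hi=25.29.
(200−151)/(25.29−15.79) × (16.13−15.79) + 151 = 49/9.50 × 0.34 + 151 ≈ 152.75 → 153.
AQIs: Santiago=168, Cairo=263, Beijing=86, Dhaka=153. Sum = 168 + 263 + 86 + 153 = 670.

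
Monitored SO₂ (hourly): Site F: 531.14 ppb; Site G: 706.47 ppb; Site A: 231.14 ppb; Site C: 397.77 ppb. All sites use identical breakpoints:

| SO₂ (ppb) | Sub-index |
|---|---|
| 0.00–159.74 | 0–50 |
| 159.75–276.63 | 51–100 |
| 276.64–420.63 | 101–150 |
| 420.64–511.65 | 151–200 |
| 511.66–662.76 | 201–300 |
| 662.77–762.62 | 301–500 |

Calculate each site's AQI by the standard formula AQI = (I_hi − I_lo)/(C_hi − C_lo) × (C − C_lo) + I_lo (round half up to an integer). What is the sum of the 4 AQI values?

825

Site F: 531.14 ∈ [511.66, 662.76] ↔ index [201, 300].
201 + (531.14−511.66)·(300−201)/(662.76−511.66) = 201 + 19.48·99/151.10 ≈ 213.76, so AQI = 214.
Site G 706.47: bracket 662.77–762.62 → index 301–500; slope 199/99.85, offset 43.70.
AQI = 301 + 199/99.85·43.70 ≈ 388.09 ⇒ 388.
Site A 231.14: bracket 159.75–276.63 → index 51–100; slope 49/116.88, offset 71.39.
AQI = 51 + 49/116.88·71.39 ≈ 80.93 ⇒ 81.
Site C: row 276.64–420.63 (AQI 101–150). (150−101)·(397.77−276.64)/(420.63−276.64) + 101 = 49·121.13/143.99 + 101 ≈ 142.22 → 142.
AQIs: Site F=214, Site G=388, Site A=81, Site C=142. Sum = 214 + 388 + 81 + 142 = 825.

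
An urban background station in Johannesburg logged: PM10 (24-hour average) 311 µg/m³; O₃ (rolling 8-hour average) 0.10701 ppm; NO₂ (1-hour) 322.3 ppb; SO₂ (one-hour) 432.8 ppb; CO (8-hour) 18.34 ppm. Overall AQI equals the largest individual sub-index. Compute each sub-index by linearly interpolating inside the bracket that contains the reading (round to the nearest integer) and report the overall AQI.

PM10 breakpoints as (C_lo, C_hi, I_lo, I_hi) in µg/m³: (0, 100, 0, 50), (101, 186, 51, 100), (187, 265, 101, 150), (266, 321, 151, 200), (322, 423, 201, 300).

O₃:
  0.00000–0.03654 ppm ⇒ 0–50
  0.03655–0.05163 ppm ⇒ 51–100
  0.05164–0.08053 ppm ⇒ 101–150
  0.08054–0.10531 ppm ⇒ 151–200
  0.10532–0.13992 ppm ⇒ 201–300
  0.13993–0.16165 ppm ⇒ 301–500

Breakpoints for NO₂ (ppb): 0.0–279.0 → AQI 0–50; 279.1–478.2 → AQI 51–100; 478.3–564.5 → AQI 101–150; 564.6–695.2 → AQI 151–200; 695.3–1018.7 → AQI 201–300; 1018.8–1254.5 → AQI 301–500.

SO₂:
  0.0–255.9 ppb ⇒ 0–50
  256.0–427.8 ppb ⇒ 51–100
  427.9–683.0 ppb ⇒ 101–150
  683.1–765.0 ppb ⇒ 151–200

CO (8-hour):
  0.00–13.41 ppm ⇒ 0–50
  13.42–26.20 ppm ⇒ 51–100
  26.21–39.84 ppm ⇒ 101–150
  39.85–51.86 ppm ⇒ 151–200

206

PM10: 311 ∈ [266, 321] ↔ index [151, 200].
151 + (311−266)·(200−151)/(321−266) = 151 + 45·49/55 ≈ 191.09, so AQI = 191.
O₃ 0.10701: bracket 0.10532–0.13992 → index 201–300; slope 99/0.03460, offset 0.00169.
AQI = 201 + 99/0.03460·0.00169 ≈ 205.84 ⇒ 206.
NO₂: 322.3 lies in 279.1–478.2, so I_lo=51, I_hi=100, C_lo=279.1, C_hi=478.2.
(100−51)/(478.2−279.1) × (322.3−279.1) + 51 = 49/199.1 × 43.2 + 51 ≈ 61.63 → 62.
SO₂: 432.8 ∈ [427.9, 683.0] ↔ index [101, 150].
101 + (432.8−427.9)·(150−101)/(683.0−427.9) = 101 + 4.9·49/255.1 ≈ 101.94, so AQI = 102.
CO: 18.34 ∈ [13.42, 26.20] ↔ index [51, 100].
51 + (18.34−13.42)·(100−51)/(26.20−13.42) = 51 + 4.92·49/12.78 ≈ 69.86, so AQI = 70.
Sub-indices: PM10→191, O₃→206, NO₂→62, SO₂→102, CO→70. Overall AQI = max = 206; dominant pollutant is O₃.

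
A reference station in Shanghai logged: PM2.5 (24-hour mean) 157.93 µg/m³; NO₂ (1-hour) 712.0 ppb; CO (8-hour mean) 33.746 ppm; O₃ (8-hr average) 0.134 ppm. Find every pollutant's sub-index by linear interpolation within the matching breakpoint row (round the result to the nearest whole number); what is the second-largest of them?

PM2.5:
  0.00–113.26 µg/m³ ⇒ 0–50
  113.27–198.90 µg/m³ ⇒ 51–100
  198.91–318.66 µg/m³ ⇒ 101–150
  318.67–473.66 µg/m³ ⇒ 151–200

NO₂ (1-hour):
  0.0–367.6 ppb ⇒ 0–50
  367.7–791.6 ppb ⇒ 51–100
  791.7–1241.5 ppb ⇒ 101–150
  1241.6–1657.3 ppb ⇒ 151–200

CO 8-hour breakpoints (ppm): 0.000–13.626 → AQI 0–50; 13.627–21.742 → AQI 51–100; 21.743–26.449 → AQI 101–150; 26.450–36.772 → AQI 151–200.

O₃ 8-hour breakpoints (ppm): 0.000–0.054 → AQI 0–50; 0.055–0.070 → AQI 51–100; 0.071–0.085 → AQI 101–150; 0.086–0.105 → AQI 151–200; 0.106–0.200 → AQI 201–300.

PM2.5: 157.93 lies in 113.27–198.90, so I_lo=51, I_hi=100, C_lo=113.27, C_hi=198.90.
(100−51)/(198.90−113.27) × (157.93−113.27) + 51 = 49/85.63 × 44.66 + 51 ≈ 76.56 → 77.
NO₂: 712.0 lies in 367.7–791.6, so I_lo=51, I_hi=100, C_lo=367.7, C_hi=791.6.
(100−51)/(791.6−367.7) × (712.0−367.7) + 51 = 49/423.9 × 344.3 + 51 ≈ 90.80 → 91.
CO: 33.746 lies in 26.450–36.772, so I_lo=151, I_hi=200, C_lo=26.450, C_hi=36.772.
(200−151)/(36.772−26.450) × (33.746−26.450) + 151 = 49/10.322 × 7.296 + 151 ≈ 185.64 → 186.
O₃: 0.134 lies in 0.106–0.200, so I_lo=201, I_hi=300, C_lo=0.106, C_hi=0.200.
(300−201)/(0.200−0.106) × (0.134−0.106) + 201 = 99/0.094 × 0.028 + 201 ≈ 230.49 → 230.
Sub-indices: PM2.5→77, NO₂→91, CO→186, O₃→230. Ranked high→low: 230, 186, 91, 77. Second-highest sub-index = 186.

186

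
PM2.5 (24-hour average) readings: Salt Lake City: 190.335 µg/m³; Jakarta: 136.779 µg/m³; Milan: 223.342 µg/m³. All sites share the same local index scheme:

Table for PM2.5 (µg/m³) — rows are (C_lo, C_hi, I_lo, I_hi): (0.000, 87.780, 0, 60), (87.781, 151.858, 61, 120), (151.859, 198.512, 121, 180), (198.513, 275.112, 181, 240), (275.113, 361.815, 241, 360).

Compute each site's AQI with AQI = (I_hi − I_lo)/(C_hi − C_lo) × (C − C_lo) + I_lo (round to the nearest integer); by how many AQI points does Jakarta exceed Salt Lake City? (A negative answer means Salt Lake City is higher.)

-64

Salt Lake City: row 151.859–198.512 (AQI 121–180). (180−121)·(190.335−151.859)/(198.512−151.859) + 121 = 59·38.476/46.653 + 121 ≈ 169.66 → 170.
Jakarta: row 87.781–151.858 (AQI 61–120). (120−61)·(136.779−87.781)/(151.858−87.781) + 61 = 59·48.998/64.077 + 61 ≈ 106.12 → 106.
Milan: 223.342 ∈ [198.513, 275.112] ↔ index [181, 240].
181 + (223.342−198.513)·(240−181)/(275.112−198.513) = 181 + 24.829·59/76.599 ≈ 200.12, so AQI = 200.
AQIs: Salt Lake City=170, Jakarta=106, Milan=200. Jakarta (106) − Salt Lake City (170) = -64.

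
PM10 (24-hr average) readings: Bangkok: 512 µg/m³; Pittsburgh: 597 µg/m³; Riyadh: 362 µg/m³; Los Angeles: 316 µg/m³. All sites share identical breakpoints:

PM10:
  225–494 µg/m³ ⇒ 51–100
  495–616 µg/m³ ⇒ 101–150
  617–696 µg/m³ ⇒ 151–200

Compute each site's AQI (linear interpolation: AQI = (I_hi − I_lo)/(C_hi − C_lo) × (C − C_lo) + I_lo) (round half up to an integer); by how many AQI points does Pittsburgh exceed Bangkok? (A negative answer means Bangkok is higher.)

Bangkok 512: bracket 495–616 → index 101–150; slope 49/121, offset 17.
AQI = 101 + 49/121·17 ≈ 107.88 ⇒ 108.
Pittsburgh: row 495–616 (AQI 101–150). (150−101)·(597−495)/(616−495) + 101 = 49·102/121 + 101 ≈ 142.31 → 142.
Riyadh: 362 lies in 225–494, so I_lo=51, I_hi=100, C_lo=225, C_hi=494.
(100−51)/(494−225) × (362−225) + 51 = 49/269 × 137 + 51 ≈ 75.96 → 76.
Los Angeles 316: bracket 225–494 → index 51–100; slope 49/269, offset 91.
AQI = 51 + 49/269·91 ≈ 67.58 ⇒ 68.
AQIs: Bangkok=108, Pittsburgh=142, Riyadh=76, Los Angeles=68. Pittsburgh (142) − Bangkok (108) = 34.

34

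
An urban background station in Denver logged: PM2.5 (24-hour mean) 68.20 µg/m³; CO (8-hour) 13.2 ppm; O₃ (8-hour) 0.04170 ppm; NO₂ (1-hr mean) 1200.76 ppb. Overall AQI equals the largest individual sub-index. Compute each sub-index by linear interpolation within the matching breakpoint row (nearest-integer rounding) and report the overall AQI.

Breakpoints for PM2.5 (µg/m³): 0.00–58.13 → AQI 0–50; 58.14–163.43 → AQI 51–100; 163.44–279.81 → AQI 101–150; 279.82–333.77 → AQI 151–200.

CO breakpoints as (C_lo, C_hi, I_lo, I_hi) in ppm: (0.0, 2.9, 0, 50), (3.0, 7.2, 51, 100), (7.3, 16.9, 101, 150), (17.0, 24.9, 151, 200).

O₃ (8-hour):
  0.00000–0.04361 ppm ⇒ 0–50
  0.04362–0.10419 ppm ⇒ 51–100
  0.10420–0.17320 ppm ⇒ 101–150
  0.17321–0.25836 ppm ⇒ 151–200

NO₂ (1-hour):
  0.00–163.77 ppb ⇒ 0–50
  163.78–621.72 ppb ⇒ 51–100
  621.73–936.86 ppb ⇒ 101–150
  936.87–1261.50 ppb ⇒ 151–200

191

PM2.5: 68.20 lies in 58.14–163.43, so I_lo=51, I_hi=100, C_lo=58.14, C_hi=163.43.
(100−51)/(163.43−58.14) × (68.20−58.14) + 51 = 49/105.29 × 10.06 + 51 ≈ 55.68 → 56.
CO: row 7.3–16.9 (AQI 101–150). (150−101)·(13.2−7.3)/(16.9−7.3) + 101 = 49·5.9/9.6 + 101 ≈ 131.11 → 131.
O₃: row 0.00000–0.04361 (AQI 0–50). (50−0)·(0.04170−0.00000)/(0.04361−0.00000) + 0 = 50·0.04170/0.04361 + 0 ≈ 47.81 → 48.
NO₂: row 936.87–1261.50 (AQI 151–200). (200−151)·(1200.76−936.87)/(1261.50−936.87) + 151 = 49·263.89/324.63 + 151 ≈ 190.83 → 191.
Sub-indices: PM2.5→56, CO→131, O₃→48, NO₂→191. Overall AQI = max = 191; dominant pollutant is NO₂.
AQI 191: Unhealthy.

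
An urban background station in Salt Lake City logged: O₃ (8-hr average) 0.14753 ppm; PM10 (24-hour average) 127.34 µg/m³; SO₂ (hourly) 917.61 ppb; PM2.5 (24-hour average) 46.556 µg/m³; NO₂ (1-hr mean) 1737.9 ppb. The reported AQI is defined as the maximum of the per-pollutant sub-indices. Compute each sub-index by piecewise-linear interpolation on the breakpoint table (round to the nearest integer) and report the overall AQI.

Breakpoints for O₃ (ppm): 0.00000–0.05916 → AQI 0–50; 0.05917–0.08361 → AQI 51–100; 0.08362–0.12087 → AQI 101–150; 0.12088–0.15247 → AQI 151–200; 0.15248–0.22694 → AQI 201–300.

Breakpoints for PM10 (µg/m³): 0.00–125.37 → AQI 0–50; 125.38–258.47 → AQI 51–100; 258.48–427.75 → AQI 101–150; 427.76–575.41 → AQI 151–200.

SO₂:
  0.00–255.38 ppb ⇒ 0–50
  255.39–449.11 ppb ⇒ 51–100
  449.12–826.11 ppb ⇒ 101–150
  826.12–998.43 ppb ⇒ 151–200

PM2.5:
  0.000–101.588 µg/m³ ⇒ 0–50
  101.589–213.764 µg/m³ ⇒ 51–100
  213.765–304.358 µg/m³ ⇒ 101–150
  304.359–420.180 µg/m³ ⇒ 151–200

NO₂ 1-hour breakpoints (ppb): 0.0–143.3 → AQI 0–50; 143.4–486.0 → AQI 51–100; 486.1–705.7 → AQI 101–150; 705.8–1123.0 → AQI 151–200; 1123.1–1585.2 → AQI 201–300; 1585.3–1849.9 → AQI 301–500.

O₃ 0.14753: bracket 0.12088–0.15247 → index 151–200; slope 49/0.03159, offset 0.02665.
AQI = 151 + 49/0.03159·0.02665 ≈ 192.34 ⇒ 192.
PM10: row 125.38–258.47 (AQI 51–100). (100−51)·(127.34−125.38)/(258.47−125.38) + 51 = 49·1.96/133.09 + 51 ≈ 51.72 → 52.
SO₂ 917.61: bracket 826.12–998.43 → index 151–200; slope 49/172.31, offset 91.49.
AQI = 151 + 49/172.31·91.49 ≈ 177.02 ⇒ 177.
PM2.5: 46.556 lies in 0.000–101.588, so I_lo=0, I_hi=50, C_lo=0.000, C_hi=101.588.
(50−0)/(101.588−0.000) × (46.556−0.000) + 0 = 50/101.588 × 46.556 + 0 ≈ 22.91 → 23.
NO₂: row 1585.3–1849.9 (AQI 301–500). (500−301)·(1737.9−1585.3)/(1849.9−1585.3) + 301 = 199·152.6/264.6 + 301 ≈ 415.77 → 416.
Sub-indices: O₃→192, PM10→52, SO₂→177, PM2.5→23, NO₂→416. Overall AQI = max = 416; dominant pollutant is NO₂.

416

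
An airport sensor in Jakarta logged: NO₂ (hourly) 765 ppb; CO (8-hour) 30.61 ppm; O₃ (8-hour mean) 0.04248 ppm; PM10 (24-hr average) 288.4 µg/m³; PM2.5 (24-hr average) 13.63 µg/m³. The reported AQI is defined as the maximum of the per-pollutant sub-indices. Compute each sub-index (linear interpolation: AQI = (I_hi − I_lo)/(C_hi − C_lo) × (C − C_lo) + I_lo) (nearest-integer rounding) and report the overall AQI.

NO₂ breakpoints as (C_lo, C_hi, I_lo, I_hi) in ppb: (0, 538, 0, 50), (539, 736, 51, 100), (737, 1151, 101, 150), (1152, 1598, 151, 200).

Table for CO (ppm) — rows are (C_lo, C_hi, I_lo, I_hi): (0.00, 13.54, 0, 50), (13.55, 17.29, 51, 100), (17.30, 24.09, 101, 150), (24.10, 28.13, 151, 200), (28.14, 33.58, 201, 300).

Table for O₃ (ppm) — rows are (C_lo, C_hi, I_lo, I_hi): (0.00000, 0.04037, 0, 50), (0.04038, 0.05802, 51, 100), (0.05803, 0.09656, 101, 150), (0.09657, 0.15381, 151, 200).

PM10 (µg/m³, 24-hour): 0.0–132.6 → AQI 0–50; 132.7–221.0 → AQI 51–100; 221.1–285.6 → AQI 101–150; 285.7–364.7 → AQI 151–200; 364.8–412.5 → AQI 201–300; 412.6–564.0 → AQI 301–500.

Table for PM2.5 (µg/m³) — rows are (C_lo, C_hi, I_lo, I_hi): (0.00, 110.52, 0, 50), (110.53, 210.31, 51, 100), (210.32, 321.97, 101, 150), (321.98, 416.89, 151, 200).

NO₂: 765 lies in 737–1151, so I_lo=101, I_hi=150, C_lo=737, C_hi=1151.
(150−101)/(1151−737) × (765−737) + 101 = 49/414 × 28 + 101 ≈ 104.31 → 104.
CO: 30.61 lies in 28.14–33.58, so I_lo=201, I_hi=300, C_lo=28.14, C_hi=33.58.
(300−201)/(33.58−28.14) × (30.61−28.14) + 201 = 99/5.44 × 2.47 + 201 ≈ 245.95 → 246.
O₃: 0.04248 lies in 0.04038–0.05802, so I_lo=51, I_hi=100, C_lo=0.04038, C_hi=0.05802.
(100−51)/(0.05802−0.04038) × (0.04248−0.04038) + 51 = 49/0.01764 × 0.00210 + 51 ≈ 56.83 → 57.
PM10: 288.4 ∈ [285.7, 364.7] ↔ index [151, 200].
151 + (288.4−285.7)·(200−151)/(364.7−285.7) = 151 + 2.7·49/79.0 ≈ 152.67, so AQI = 153.
PM2.5 13.63: bracket 0.00–110.52 → index 0–50; slope 50/110.52, offset 13.63.
AQI = 0 + 50/110.52·13.63 ≈ 6.17 ⇒ 6.
Sub-indices: NO₂→104, CO→246, O₃→57, PM10→153, PM2.5→6. Overall AQI = max = 246; dominant pollutant is CO.

246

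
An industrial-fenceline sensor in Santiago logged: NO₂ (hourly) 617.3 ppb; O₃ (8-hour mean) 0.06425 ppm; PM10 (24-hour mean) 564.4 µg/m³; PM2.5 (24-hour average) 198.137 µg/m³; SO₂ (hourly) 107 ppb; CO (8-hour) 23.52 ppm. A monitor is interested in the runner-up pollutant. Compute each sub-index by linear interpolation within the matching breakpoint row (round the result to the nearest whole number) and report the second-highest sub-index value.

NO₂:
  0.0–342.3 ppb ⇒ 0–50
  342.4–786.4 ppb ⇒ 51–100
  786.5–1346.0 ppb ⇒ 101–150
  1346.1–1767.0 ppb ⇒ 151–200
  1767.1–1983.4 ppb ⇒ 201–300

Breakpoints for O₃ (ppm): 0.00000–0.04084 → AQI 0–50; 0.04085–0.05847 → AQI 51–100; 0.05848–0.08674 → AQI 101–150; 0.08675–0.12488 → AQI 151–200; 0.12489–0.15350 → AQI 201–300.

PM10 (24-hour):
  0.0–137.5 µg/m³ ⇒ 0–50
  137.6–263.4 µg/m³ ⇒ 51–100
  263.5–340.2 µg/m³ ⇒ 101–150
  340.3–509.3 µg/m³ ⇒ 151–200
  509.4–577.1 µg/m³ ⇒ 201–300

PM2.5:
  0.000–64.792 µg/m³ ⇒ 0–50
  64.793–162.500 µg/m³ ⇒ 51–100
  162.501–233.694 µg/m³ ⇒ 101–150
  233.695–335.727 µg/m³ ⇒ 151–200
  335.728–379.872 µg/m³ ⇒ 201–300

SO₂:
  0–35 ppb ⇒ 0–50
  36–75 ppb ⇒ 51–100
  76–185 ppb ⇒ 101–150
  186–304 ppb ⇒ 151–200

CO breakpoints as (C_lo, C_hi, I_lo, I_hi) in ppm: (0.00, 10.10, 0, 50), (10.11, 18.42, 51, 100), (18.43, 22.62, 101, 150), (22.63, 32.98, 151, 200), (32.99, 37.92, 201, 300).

155

NO₂: 617.3 lies in 342.4–786.4, so I_lo=51, I_hi=100, C_lo=342.4, C_hi=786.4.
(100−51)/(786.4−342.4) × (617.3−342.4) + 51 = 49/444.0 × 274.9 + 51 ≈ 81.34 → 81.
O₃: 0.06425 lies in 0.05848–0.08674, so I_lo=101, I_hi=150, C_lo=0.05848, C_hi=0.08674.
(150−101)/(0.08674−0.05848) × (0.06425−0.05848) + 101 = 49/0.02826 × 0.00577 + 101 ≈ 111.00 → 111.
PM10: row 509.4–577.1 (AQI 201–300). (300−201)·(564.4−509.4)/(577.1−509.4) + 201 = 99·55.0/67.7 + 201 ≈ 281.43 → 281.
PM2.5: 198.137 ∈ [162.501, 233.694] ↔ index [101, 150].
101 + (198.137−162.501)·(150−101)/(233.694−162.501) = 101 + 35.636·49/71.193 ≈ 125.53, so AQI = 126.
SO₂: row 76–185 (AQI 101–150). (150−101)·(107−76)/(185−76) + 101 = 49·31/109 + 101 ≈ 114.94 → 115.
CO 23.52: bracket 22.63–32.98 → index 151–200; slope 49/10.35, offset 0.89.
AQI = 151 + 49/10.35·0.89 ≈ 155.21 ⇒ 155.
Sub-indices: NO₂→81, O₃→111, PM10→281, PM2.5→126, SO₂→115, CO→155. Ranked high→low: 281, 155, 126, 115, 111, 81. Second-highest sub-index = 155.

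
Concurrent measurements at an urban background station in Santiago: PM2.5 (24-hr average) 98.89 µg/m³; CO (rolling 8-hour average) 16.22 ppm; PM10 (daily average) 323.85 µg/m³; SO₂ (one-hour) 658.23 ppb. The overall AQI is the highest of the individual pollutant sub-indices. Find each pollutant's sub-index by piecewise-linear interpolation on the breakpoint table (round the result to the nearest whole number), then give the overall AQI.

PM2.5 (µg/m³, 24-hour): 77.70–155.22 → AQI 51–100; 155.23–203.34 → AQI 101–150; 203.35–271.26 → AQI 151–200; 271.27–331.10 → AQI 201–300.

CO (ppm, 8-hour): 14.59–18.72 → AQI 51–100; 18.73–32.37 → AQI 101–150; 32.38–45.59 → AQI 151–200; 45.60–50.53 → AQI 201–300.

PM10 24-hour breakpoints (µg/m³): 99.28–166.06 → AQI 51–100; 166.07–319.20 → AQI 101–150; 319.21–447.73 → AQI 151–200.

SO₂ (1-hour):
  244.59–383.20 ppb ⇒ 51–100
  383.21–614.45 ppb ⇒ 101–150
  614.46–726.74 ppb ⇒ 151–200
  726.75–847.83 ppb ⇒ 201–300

170

PM2.5: 98.89 lies in 77.70–155.22, so I_lo=51, I_hi=100, C_lo=77.70, C_hi=155.22.
(100−51)/(155.22−77.70) × (98.89−77.70) + 51 = 49/77.52 × 21.19 + 51 ≈ 64.39 → 64.
CO 16.22: bracket 14.59–18.72 → index 51–100; slope 49/4.13, offset 1.63.
AQI = 51 + 49/4.13·1.63 ≈ 70.34 ⇒ 70.
PM10: 323.85 lies in 319.21–447.73, so I_lo=151, I_hi=200, C_lo=319.21, C_hi=447.73.
(200−151)/(447.73−319.21) × (323.85−319.21) + 151 = 49/128.52 × 4.64 + 151 ≈ 152.77 → 153.
SO₂: row 614.46–726.74 (AQI 151–200). (200−151)·(658.23−614.46)/(726.74−614.46) + 151 = 49·43.77/112.28 + 151 ≈ 170.10 → 170.
Sub-indices: PM2.5→64, CO→70, PM10→153, SO₂→170. Overall AQI = max = 170; dominant pollutant is SO₂.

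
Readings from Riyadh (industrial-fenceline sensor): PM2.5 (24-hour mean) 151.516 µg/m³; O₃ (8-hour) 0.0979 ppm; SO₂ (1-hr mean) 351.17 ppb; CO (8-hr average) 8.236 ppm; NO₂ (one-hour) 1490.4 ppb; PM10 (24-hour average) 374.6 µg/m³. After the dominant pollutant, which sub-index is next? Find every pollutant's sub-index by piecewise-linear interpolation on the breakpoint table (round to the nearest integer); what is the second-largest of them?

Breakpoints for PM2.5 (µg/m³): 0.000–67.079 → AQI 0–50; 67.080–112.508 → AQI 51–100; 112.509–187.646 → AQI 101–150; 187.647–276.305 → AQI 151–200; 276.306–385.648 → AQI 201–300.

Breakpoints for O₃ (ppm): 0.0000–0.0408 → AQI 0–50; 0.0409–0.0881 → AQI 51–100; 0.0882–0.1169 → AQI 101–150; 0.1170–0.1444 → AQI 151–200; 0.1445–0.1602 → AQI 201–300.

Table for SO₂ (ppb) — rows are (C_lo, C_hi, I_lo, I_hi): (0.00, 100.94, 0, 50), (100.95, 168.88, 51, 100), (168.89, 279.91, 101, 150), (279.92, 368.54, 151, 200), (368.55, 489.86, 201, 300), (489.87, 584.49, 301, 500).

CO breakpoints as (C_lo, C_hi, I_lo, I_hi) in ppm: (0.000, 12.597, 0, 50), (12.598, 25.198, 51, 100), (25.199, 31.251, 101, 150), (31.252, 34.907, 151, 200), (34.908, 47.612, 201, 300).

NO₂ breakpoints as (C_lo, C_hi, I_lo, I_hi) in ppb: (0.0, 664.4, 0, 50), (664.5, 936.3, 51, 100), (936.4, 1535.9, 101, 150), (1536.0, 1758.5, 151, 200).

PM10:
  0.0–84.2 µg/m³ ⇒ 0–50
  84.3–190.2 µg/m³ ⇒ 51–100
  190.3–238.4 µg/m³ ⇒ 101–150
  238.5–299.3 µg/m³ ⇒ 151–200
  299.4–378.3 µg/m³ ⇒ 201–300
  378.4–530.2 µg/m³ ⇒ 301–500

190

PM2.5: row 112.509–187.646 (AQI 101–150). (150−101)·(151.516−112.509)/(187.646−112.509) + 101 = 49·39.007/75.137 + 101 ≈ 126.44 → 126.
O₃: 0.0979 lies in 0.0882–0.1169, so I_lo=101, I_hi=150, C_lo=0.0882, C_hi=0.1169.
(150−101)/(0.1169−0.0882) × (0.0979−0.0882) + 101 = 49/0.0287 × 0.0097 + 101 ≈ 117.56 → 118.
SO₂ 351.17: bracket 279.92–368.54 → index 151–200; slope 49/88.62, offset 71.25.
AQI = 151 + 49/88.62·71.25 ≈ 190.40 ⇒ 190.
CO: 8.236 lies in 0.000–12.597, so I_lo=0, I_hi=50, C_lo=0.000, C_hi=12.597.
(50−0)/(12.597−0.000) × (8.236−0.000) + 0 = 50/12.597 × 8.236 + 0 ≈ 32.69 → 33.
NO₂: 1490.4 ∈ [936.4, 1535.9] ↔ index [101, 150].
101 + (1490.4−936.4)·(150−101)/(1535.9−936.4) = 101 + 554.0·49/599.5 ≈ 146.28, so AQI = 146.
PM10: 374.6 ∈ [299.4, 378.3] ↔ index [201, 300].
201 + (374.6−299.4)·(300−201)/(378.3−299.4) = 201 + 75.2·99/78.9 ≈ 295.36, so AQI = 295.
Sub-indices: PM2.5→126, O₃→118, SO₂→190, CO→33, NO₂→146, PM10→295. Ranked high→low: 295, 190, 146, 126, 118, 33. Second-highest sub-index = 190.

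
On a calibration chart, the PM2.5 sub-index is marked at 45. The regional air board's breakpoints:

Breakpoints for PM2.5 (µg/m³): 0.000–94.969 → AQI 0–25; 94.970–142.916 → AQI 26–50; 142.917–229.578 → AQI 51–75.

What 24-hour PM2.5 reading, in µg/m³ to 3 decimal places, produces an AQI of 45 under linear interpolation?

AQI 45 lies in the 26–50 band, which corresponds to 94.970–142.916 µg/m³.
C = 94.970 + (45−26)×(142.916−94.970)/(50−26) = 94.970 + 19×47.946/24 ≈ 132.92725 µg/m³ → 132.927 µg/m³ to 3 dp.

132.927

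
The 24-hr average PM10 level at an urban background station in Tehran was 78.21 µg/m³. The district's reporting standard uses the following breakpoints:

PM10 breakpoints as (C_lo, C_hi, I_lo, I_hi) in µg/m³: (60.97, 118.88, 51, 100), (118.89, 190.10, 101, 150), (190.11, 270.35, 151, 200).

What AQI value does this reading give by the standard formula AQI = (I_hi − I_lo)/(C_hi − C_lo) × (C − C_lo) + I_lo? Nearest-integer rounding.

PM10 78.21: bracket 60.97–118.88 → index 51–100; slope 49/57.91, offset 17.24.
AQI = 51 + 49/57.91·17.24 ≈ 65.59 ⇒ 66.
AQI 66 falls in the Moderate category.

66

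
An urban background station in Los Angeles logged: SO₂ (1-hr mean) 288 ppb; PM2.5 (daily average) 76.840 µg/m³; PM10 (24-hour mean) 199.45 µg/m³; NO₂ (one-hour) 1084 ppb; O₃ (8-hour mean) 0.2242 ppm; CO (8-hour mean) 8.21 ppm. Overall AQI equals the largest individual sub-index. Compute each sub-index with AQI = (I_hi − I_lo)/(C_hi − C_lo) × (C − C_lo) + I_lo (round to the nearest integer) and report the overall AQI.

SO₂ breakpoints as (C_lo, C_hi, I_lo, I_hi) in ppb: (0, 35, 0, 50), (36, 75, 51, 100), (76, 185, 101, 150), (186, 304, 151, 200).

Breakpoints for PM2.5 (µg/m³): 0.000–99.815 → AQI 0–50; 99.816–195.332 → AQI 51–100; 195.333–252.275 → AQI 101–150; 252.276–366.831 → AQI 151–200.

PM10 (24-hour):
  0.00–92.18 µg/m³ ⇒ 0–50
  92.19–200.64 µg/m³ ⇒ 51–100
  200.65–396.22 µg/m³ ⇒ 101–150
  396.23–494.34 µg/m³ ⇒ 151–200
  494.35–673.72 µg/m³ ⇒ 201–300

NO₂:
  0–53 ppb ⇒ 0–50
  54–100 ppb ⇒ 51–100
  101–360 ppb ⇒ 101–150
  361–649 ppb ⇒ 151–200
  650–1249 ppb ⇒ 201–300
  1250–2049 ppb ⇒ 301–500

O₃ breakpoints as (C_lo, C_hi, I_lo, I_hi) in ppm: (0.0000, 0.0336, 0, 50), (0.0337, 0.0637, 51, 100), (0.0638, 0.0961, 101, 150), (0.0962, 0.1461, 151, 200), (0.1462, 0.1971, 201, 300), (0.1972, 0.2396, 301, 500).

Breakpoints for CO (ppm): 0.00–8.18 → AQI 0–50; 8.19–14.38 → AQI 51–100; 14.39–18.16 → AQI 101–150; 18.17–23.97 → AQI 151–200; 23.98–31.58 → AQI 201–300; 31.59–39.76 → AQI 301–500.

428

SO₂: row 186–304 (AQI 151–200). (200−151)·(288−186)/(304−186) + 151 = 49·102/118 + 151 ≈ 193.36 → 193.
PM2.5: row 0.000–99.815 (AQI 0–50). (50−0)·(76.840−0.000)/(99.815−0.000) + 0 = 50·76.840/99.815 + 0 ≈ 38.49 → 38.
PM10: row 92.19–200.64 (AQI 51–100). (100−51)·(199.45−92.19)/(200.64−92.19) + 51 = 49·107.26/108.45 + 51 ≈ 99.46 → 99.
NO₂: row 650–1249 (AQI 201–300). (300−201)·(1084−650)/(1249−650) + 201 = 99·434/599 + 201 ≈ 272.73 → 273.
O₃: 0.2242 ∈ [0.1972, 0.2396] ↔ index [301, 500].
301 + (0.2242−0.1972)·(500−301)/(0.2396−0.1972) = 301 + 0.0270·199/0.0424 ≈ 427.72, so AQI = 428.
CO: 8.21 ∈ [8.19, 14.38] ↔ index [51, 100].
51 + (8.21−8.19)·(100−51)/(14.38−8.19) = 51 + 0.02·49/6.19 ≈ 51.16, so AQI = 51.
Sub-indices: SO₂→193, PM2.5→38, PM10→99, NO₂→273, O₃→428, CO→51. Overall AQI = max = 428; dominant pollutant is O₃.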